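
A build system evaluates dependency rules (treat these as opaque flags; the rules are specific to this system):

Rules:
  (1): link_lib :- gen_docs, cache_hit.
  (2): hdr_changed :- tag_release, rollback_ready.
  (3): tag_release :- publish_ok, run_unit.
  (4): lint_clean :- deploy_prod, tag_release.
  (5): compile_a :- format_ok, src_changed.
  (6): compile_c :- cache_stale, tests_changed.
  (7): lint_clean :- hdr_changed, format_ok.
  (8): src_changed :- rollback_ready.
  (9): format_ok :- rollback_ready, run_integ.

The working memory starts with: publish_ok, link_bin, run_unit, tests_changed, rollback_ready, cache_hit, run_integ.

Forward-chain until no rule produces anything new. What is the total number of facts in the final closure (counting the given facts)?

13

Round 1: (3) [tag_release :- publish_ok, run_unit.]; (8) [src_changed :- rollback_ready.]; (9) [format_ok :- rollback_ready, run_integ.]. New: tag_release, src_changed, format_ok.
Round 2: (2) [hdr_changed :- tag_release, rollback_ready.]; (5) [compile_a :- format_ok, src_changed.]. New: hdr_changed, compile_a.
Round 3: (7) [lint_clean :- hdr_changed, format_ok.]. New: lint_clean.
Closure: {cache_hit, compile_a, format_ok, hdr_changed, link_bin, lint_clean, publish_ok, rollback_ready, run_integ, run_unit, src_changed, tag_release, tests_changed} — 13 facts.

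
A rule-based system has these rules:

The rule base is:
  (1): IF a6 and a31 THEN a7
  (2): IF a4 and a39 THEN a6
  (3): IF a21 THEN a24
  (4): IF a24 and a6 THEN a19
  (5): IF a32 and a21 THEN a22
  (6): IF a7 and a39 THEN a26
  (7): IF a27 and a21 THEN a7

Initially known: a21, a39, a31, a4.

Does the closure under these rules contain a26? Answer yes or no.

Round 1: (2) [IF a4 and a39 THEN a6]; (3) [IF a21 THEN a24]. Adds a6, a24.
Round 2: (1) [IF a6 and a31 THEN a7]; (4) [IF a24 and a6 THEN a19]. Adds a7, a19.
Round 3: (6) [IF a7 and a39 THEN a26]. Adds a26.
a26 appears in round 3, so it is derivable.

yes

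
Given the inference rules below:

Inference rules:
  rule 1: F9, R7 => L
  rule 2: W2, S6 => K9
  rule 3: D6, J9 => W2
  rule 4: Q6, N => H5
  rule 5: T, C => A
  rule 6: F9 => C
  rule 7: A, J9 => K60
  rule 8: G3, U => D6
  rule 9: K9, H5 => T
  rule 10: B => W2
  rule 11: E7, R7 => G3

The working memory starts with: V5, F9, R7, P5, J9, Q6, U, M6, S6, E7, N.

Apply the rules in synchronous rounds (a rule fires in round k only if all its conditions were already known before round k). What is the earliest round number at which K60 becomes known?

7

Round 1: rule 1 [F9, R7 => L]; rule 4 [Q6, N => H5]; rule 6 [F9 => C]; rule 11 [E7, R7 => G3]. New: L, H5, C, G3.
Round 2: rule 8 [G3, U => D6]. New: D6.
Round 3: rule 3 [D6, J9 => W2]. New: W2.
Round 4: rule 2 [W2, S6 => K9]. New: K9.
Round 5: rule 9 [K9, H5 => T]. New: T.
Round 6: rule 5 [T, C => A]. New: A.
Round 7: rule 7 [A, J9 => K60]. New: K60.
K60 first appears in round 7.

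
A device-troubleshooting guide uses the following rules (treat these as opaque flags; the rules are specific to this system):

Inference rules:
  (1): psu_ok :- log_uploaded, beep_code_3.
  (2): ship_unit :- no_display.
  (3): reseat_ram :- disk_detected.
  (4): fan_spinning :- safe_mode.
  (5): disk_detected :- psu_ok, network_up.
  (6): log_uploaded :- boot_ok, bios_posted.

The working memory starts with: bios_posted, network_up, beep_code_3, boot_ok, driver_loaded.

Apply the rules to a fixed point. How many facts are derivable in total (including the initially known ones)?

9

Round 1: (6) [log_uploaded :- boot_ok, bios_posted.]. Adds log_uploaded.
Round 2: (1) [psu_ok :- log_uploaded, beep_code_3.]. Adds psu_ok.
Round 3: (5) [disk_detected :- psu_ok, network_up.]. Adds disk_detected.
Round 4: (3) [reseat_ram :- disk_detected.]. Adds reseat_ram.
Closure: {beep_code_3, bios_posted, boot_ok, disk_detected, driver_loaded, log_uploaded, network_up, psu_ok, reseat_ram} — 9 facts.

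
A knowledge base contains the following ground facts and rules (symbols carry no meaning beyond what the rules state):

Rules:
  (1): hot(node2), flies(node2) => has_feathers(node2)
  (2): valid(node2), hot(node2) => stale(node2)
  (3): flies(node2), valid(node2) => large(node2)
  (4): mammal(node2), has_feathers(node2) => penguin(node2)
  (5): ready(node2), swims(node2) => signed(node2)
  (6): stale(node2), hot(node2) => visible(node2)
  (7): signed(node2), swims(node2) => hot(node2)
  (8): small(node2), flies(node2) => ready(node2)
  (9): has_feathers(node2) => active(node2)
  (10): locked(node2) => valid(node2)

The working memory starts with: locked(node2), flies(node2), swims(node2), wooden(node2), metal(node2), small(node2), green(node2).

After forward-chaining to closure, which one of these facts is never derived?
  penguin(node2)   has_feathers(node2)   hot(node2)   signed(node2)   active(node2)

penguin(node2)

Round 1: (8) [small(node2), flies(node2) => ready(node2)]; (10) [locked(node2) => valid(node2)]. Adds ready(node2), valid(node2).
Round 2: (3) [flies(node2), valid(node2) => large(node2)]; (5) [ready(node2), swims(node2) => signed(node2)]. Adds large(node2), signed(node2).
Round 3: (7) [signed(node2), swims(node2) => hot(node2)]. Adds hot(node2).
Round 4: (1) [hot(node2), flies(node2) => has_feathers(node2)]; (2) [valid(node2), hot(node2) => stale(node2)]. Adds has_feathers(node2), stale(node2).
Round 5: (6) [stale(node2), hot(node2) => visible(node2)]; (9) [has_feathers(node2) => active(node2)]. Adds visible(node2), active(node2).
Derived: has_feathers(node2) (round 4), active(node2) (round 5), signed(node2) (round 2), hot(node2) (round 3). penguin(node2) never appears in any round.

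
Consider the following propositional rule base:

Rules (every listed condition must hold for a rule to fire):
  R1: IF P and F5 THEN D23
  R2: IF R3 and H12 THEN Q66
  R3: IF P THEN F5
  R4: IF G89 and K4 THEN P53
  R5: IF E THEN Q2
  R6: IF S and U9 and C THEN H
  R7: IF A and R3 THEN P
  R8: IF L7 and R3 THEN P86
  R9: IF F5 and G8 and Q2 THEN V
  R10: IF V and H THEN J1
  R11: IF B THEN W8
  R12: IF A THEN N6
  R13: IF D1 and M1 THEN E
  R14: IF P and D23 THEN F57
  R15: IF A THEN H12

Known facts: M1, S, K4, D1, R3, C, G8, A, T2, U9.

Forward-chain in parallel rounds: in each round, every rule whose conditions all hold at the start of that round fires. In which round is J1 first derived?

[1] R6 [IF S and U9 and C THEN H]; R7 [IF A and R3 THEN P]; R12 [IF A THEN N6]; R13 [IF D1 and M1 THEN E]; R15 [IF A THEN H12]. ⇒ new: H, P, N6, E, H12.
[2] R2 [IF R3 and H12 THEN Q66]; R3 [IF P THEN F5]; R5 [IF E THEN Q2]. ⇒ new: Q66, F5, Q2.
[3] R1 [IF P and F5 THEN D23]; R9 [IF F5 and G8 and Q2 THEN V]. ⇒ new: D23, V.
[4] R10 [IF V and H THEN J1]; R14 [IF P and D23 THEN F57]. ⇒ new: J1, F57.
J1 first appears in round 4.

4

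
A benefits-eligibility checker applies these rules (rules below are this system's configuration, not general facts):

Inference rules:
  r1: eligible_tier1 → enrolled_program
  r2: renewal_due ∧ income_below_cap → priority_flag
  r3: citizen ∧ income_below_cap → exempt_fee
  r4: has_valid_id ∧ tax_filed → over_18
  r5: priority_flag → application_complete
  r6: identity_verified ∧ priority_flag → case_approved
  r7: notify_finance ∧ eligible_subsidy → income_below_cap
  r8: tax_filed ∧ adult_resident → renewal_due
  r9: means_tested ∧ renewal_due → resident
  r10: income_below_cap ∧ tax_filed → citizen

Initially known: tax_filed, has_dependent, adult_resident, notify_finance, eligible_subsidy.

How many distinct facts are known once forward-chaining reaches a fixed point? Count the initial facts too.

Round 1: r7 [notify_finance ∧ eligible_subsidy → income_below_cap]; r8 [tax_filed ∧ adult_resident → renewal_due]. Adds income_below_cap, renewal_due.
Round 2: r2 [renewal_due ∧ income_below_cap → priority_flag]; r10 [income_below_cap ∧ tax_filed → citizen]. Adds priority_flag, citizen.
Round 3: r3 [citizen ∧ income_below_cap → exempt_fee]; r5 [priority_flag → application_complete]. Adds exempt_fee, application_complete.
Closure: {adult_resident, application_complete, citizen, eligible_subsidy, exempt_fee, has_dependent, income_below_cap, notify_finance, priority_flag, renewal_due, tax_filed} — 11 facts.

11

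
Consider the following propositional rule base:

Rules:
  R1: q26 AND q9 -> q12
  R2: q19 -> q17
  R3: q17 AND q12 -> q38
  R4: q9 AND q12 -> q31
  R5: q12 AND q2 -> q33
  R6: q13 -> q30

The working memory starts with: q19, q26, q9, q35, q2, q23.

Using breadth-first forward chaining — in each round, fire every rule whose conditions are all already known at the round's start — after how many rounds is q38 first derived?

Round 1: R1 [q26 AND q9 -> q12]; R2 [q19 -> q17]. New: q12, q17.
Round 2: R3 [q17 AND q12 -> q38]; R4 [q9 AND q12 -> q31]; R5 [q12 AND q2 -> q33]. New: q38, q31, q33.
q38 first appears in round 2.

2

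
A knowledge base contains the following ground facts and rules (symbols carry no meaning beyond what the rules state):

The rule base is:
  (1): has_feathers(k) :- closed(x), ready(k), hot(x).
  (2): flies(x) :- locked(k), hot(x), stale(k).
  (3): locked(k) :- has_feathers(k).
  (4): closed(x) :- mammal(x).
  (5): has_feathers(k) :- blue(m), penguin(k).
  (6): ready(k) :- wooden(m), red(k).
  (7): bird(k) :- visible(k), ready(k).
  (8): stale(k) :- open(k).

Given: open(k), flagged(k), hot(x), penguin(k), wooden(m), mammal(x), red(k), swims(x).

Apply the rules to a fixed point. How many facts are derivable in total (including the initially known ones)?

Round 1: (4) [closed(x) :- mammal(x).]; (6) [ready(k) :- wooden(m), red(k).]; (8) [stale(k) :- open(k).]. Adds closed(x), ready(k), stale(k).
Round 2: (1) [has_feathers(k) :- closed(x), ready(k), hot(x).]. Adds has_feathers(k).
Round 3: (3) [locked(k) :- has_feathers(k).]. Adds locked(k).
Round 4: (2) [flies(x) :- locked(k), hot(x), stale(k).]. Adds flies(x).
Closure: {closed(x), flagged(k), flies(x), has_feathers(k), hot(x), locked(k), mammal(x), open(k), penguin(k), ready(k), red(k), stale(k), swims(x), wooden(m)} — 14 facts.

14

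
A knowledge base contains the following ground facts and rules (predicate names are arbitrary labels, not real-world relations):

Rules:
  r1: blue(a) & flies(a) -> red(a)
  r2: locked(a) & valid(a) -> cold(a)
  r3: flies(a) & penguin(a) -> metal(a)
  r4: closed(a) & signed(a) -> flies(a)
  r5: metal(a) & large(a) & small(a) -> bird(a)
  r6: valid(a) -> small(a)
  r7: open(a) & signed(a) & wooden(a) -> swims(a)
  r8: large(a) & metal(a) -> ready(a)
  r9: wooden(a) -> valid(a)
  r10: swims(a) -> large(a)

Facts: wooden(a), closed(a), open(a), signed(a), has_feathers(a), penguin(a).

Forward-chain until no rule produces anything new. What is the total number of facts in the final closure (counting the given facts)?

Round 1 — r4, r7, r9, derive flies(a), swims(a), valid(a).
Round 2 — r3, r6, r10, derive metal(a), small(a), large(a).
Round 3 — r5, r8, derive bird(a), ready(a).
Closure: {bird(a), closed(a), flies(a), has_feathers(a), large(a), metal(a), open(a), penguin(a), ready(a), signed(a), small(a), swims(a), valid(a), wooden(a)} — 14 facts.

14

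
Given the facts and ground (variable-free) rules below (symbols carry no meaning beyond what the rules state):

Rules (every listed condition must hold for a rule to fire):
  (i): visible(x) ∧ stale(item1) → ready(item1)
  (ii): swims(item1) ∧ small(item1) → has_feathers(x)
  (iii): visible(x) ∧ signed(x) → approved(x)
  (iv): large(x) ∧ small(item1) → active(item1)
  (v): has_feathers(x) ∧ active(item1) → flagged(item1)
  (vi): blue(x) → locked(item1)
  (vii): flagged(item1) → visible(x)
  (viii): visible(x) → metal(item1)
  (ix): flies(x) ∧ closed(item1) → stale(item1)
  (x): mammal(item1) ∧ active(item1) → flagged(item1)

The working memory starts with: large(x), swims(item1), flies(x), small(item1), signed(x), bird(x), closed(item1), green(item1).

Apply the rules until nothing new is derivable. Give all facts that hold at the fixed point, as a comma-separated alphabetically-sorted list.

Round 1 — (ii), (iv), (ix), derive has_feathers(x), active(item1), stale(item1).
Round 2 — (v), derive flagged(item1).
Round 3 — (vii), derive visible(x).
Round 4 — (i), (iii), (viii), derive ready(item1), approved(x), metal(item1).

active(item1), approved(x), bird(x), closed(item1), flagged(item1), flies(x), green(item1), has_feathers(x), large(x), metal(item1), ready(item1), signed(x), small(item1), stale(item1), swims(item1), visible(x)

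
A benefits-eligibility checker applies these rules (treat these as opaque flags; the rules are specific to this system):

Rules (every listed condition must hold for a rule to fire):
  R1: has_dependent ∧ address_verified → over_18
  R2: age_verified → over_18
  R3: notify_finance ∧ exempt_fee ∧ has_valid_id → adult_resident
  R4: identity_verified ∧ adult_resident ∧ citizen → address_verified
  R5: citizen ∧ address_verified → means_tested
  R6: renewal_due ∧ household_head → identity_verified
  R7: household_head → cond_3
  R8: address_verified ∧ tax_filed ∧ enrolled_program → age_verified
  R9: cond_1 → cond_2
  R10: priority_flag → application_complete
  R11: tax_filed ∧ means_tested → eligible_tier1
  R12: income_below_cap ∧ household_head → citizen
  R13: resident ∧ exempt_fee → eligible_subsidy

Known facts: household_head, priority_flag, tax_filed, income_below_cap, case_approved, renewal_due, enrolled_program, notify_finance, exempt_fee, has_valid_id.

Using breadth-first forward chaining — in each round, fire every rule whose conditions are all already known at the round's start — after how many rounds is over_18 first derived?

Round 1 fires R3, R6, R7, R10, R12, giving adult_resident, identity_verified, cond_3, application_complete, citizen.
Round 2 fires R4, giving address_verified.
Round 3 fires R5, R8, giving means_tested, age_verified.
Round 4 fires R2, R11, giving over_18, eligible_tier1.
over_18 first appears in round 4.

4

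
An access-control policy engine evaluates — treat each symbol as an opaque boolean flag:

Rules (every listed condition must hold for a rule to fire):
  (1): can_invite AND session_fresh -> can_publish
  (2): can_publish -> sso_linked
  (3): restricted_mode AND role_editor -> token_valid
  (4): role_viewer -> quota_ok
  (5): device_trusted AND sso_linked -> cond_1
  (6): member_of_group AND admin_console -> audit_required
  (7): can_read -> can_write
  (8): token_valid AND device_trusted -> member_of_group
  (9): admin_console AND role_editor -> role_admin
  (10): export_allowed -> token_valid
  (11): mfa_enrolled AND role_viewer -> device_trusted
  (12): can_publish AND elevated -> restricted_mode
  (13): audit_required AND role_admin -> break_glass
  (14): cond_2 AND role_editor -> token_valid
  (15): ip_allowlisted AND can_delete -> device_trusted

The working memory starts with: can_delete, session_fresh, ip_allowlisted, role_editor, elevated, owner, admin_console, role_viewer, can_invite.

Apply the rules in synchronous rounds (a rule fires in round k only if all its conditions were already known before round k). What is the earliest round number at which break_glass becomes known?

Round 1: (1) [can_invite AND session_fresh -> can_publish]; (4) [role_viewer -> quota_ok]; (9) [admin_console AND role_editor -> role_admin]; (15) [ip_allowlisted AND can_delete -> device_trusted]. Adds can_publish, quota_ok, role_admin, device_trusted.
Round 2: (2) [can_publish -> sso_linked]; (12) [can_publish AND elevated -> restricted_mode]. Adds sso_linked, restricted_mode.
Round 3: (3) [restricted_mode AND role_editor -> token_valid]; (5) [device_trusted AND sso_linked -> cond_1]. Adds token_valid, cond_1.
Round 4: (8) [token_valid AND device_trusted -> member_of_group]. Adds member_of_group.
Round 5: (6) [member_of_group AND admin_console -> audit_required]. Adds audit_required.
Round 6: (13) [audit_required AND role_admin -> break_glass]. Adds break_glass.
break_glass first appears in round 6.

6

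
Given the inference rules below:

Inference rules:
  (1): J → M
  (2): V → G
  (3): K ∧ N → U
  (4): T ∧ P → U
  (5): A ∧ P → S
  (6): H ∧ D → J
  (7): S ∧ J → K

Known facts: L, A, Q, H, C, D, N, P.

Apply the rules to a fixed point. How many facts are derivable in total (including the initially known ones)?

13

[1] (5) [A ∧ P → S]; (6) [H ∧ D → J]. ⇒ new: S, J.
[2] (1) [J → M]; (7) [S ∧ J → K]. ⇒ new: M, K.
[3] (3) [K ∧ N → U]. ⇒ new: U.
Closure: {A, C, D, H, J, K, L, M, N, P, Q, S, U} — 13 facts.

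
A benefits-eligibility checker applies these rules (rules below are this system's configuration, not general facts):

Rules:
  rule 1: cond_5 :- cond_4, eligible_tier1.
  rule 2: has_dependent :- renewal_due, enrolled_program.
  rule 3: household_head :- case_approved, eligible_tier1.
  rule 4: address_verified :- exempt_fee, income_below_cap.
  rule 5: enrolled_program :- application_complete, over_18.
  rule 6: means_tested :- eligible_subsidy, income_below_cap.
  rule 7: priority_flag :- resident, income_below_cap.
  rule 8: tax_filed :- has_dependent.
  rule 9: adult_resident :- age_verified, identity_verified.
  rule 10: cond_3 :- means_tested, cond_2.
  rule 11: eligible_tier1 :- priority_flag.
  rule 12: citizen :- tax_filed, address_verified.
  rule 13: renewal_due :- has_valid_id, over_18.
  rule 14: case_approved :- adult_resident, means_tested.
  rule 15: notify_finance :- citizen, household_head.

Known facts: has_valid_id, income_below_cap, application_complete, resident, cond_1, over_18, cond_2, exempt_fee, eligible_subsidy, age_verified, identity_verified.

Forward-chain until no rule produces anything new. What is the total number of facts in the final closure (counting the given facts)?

Round 1: rule 4 [address_verified :- exempt_fee, income_below_cap.]; rule 5 [enrolled_program :- application_complete, over_18.]; rule 6 [means_tested :- eligible_subsidy, income_below_cap.]; rule 7 [priority_flag :- resident, income_below_cap.]; rule 9 [adult_resident :- age_verified, identity_verified.]; rule 13 [renewal_due :- has_valid_id, over_18.]. Adds address_verified, enrolled_program, means_tested, priority_flag, adult_resident, renewal_due.
Round 2: rule 2 [has_dependent :- renewal_due, enrolled_program.]; rule 10 [cond_3 :- means_tested, cond_2.]; rule 11 [eligible_tier1 :- priority_flag.]; rule 14 [case_approved :- adult_resident, means_tested.]. Adds has_dependent, cond_3, eligible_tier1, case_approved.
Round 3: rule 3 [household_head :- case_approved, eligible_tier1.]; rule 8 [tax_filed :- has_dependent.]. Adds household_head, tax_filed.
Round 4: rule 12 [citizen :- tax_filed, address_verified.]. Adds citizen.
Round 5: rule 15 [notify_finance :- citizen, household_head.]. Adds notify_finance.
Closure: {address_verified, adult_resident, age_verified, application_complete, case_approved, citizen, cond_1, cond_2, cond_3, eligible_subsidy, eligible_tier1, enrolled_program, exempt_fee, has_dependent, has_valid_id, household_head, identity_verified, income_below_cap, means_tested, notify_finance, over_18, priority_flag, renewal_due, resident, tax_filed} — 25 facts.

25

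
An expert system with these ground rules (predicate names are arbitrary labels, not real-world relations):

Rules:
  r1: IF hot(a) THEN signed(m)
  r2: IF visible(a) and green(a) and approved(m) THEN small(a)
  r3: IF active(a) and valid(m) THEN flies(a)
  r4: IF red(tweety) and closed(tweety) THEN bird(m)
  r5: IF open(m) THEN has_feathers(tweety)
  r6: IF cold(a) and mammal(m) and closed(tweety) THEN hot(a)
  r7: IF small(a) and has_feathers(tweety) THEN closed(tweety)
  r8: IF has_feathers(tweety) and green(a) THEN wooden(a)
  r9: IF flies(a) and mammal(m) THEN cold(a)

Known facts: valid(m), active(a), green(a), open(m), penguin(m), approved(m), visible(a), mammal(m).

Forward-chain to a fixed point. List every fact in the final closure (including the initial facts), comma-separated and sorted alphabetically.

Round 1: r2 [IF visible(a) and green(a) and approved(m) THEN small(a)]; r3 [IF active(a) and valid(m) THEN flies(a)]; r5 [IF open(m) THEN has_feathers(tweety)]. New: small(a), flies(a), has_feathers(tweety).
Round 2: r7 [IF small(a) and has_feathers(tweety) THEN closed(tweety)]; r8 [IF has_feathers(tweety) and green(a) THEN wooden(a)]; r9 [IF flies(a) and mammal(m) THEN cold(a)]. New: closed(tweety), wooden(a), cold(a).
Round 3: r6 [IF cold(a) and mammal(m) and closed(tweety) THEN hot(a)]. New: hot(a).
Round 4: r1 [IF hot(a) THEN signed(m)]. New: signed(m).

active(a), approved(m), closed(tweety), cold(a), flies(a), green(a), has_feathers(tweety), hot(a), mammal(m), open(m), penguin(m), signed(m), small(a), valid(m), visible(a), wooden(a)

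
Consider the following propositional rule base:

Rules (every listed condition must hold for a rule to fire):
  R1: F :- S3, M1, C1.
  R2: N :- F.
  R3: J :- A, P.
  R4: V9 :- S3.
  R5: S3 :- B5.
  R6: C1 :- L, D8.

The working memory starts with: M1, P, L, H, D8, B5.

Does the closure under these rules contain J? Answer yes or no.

no

[1] R5 [S3 :- B5.]; R6 [C1 :- L, D8.]. ⇒ new: S3, C1.
[2] R1 [F :- S3, M1, C1.]; R4 [V9 :- S3.]. ⇒ new: F, V9.
[3] R2 [N :- F.]. ⇒ new: N.
Fixed point reached. J is concluded only by R3; R3 needs A (never derived).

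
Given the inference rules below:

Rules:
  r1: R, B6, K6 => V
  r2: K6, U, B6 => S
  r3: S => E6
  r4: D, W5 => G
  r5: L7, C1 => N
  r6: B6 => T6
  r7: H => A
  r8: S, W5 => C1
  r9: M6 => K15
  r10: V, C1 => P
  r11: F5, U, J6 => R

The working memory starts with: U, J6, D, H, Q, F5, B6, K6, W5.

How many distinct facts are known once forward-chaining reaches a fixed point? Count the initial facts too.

18

Round 1 — r2, r4, r6, r7, r11, derive S, G, T6, A, R.
Round 2 — r1, r3, r8, derive V, E6, C1.
Round 3 — r10, derive P.
Closure: {A, B6, C1, D, E6, F5, G, H, J6, K6, P, Q, R, S, T6, U, V, W5} — 18 facts.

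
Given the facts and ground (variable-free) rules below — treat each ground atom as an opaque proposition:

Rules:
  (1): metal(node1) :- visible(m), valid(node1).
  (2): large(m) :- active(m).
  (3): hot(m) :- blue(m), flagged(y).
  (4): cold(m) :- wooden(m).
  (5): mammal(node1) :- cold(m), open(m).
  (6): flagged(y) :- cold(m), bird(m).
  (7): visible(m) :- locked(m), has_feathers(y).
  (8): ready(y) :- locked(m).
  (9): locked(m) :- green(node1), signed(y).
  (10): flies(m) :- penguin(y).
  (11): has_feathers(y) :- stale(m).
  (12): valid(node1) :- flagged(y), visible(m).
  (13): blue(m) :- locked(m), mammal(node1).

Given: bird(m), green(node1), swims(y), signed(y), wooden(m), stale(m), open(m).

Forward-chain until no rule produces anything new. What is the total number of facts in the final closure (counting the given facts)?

18

Round 1 — (4), (9), (11), derive cold(m), locked(m), has_feathers(y).
Round 2 — (5), (6), (7), (8), derive mammal(node1), flagged(y), visible(m), ready(y).
Round 3 — (12), (13), derive valid(node1), blue(m).
Round 4 — (1), (3), derive metal(node1), hot(m).
Closure: {bird(m), blue(m), cold(m), flagged(y), green(node1), has_feathers(y), hot(m), locked(m), mammal(node1), metal(node1), open(m), ready(y), signed(y), stale(m), swims(y), valid(node1), visible(m), wooden(m)} — 18 facts.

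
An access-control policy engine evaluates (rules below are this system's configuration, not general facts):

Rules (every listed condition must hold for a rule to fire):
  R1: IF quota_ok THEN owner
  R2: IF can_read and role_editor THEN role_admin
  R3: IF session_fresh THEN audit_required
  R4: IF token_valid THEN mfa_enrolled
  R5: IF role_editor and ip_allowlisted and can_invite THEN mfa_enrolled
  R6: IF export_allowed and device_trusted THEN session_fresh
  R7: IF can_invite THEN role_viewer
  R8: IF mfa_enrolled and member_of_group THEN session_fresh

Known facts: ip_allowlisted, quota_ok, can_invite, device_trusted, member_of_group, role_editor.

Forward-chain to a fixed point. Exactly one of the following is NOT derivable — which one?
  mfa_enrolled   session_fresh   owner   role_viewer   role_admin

Round 1: R1 [IF quota_ok THEN owner]; R5 [IF role_editor and ip_allowlisted and can_invite THEN mfa_enrolled]; R7 [IF can_invite THEN role_viewer]. Adds owner, mfa_enrolled, role_viewer.
Round 2: R8 [IF mfa_enrolled and member_of_group THEN session_fresh]. Adds session_fresh.
Round 3: R3 [IF session_fresh THEN audit_required]. Adds audit_required.
Derived: session_fresh (round 2), mfa_enrolled (round 1), owner (round 1), role_viewer (round 1). role_admin never appears in any round.

role_admin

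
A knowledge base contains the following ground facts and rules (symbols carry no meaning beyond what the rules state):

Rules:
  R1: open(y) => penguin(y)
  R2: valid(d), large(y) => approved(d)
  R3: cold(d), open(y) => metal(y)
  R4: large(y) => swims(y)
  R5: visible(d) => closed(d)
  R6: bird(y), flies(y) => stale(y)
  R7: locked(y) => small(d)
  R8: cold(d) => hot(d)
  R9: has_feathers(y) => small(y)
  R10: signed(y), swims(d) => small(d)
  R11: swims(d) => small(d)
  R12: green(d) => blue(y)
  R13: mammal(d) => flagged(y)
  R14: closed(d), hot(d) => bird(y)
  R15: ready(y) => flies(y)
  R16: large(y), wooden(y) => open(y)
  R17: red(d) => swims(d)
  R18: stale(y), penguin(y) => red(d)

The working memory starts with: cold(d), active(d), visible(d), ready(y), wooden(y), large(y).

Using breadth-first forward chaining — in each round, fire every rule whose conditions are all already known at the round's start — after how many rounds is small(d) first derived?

6

Round 1 — R4, R5, R8, R15, R16, derive swims(y), closed(d), hot(d), flies(y), open(y).
Round 2 — R1, R3, R14, derive penguin(y), metal(y), bird(y).
Round 3 — R6, derive stale(y).
Round 4 — R18, derive red(d).
Round 5 — R17, derive swims(d).
Round 6 — R11, derive small(d).
small(d) first appears in round 6.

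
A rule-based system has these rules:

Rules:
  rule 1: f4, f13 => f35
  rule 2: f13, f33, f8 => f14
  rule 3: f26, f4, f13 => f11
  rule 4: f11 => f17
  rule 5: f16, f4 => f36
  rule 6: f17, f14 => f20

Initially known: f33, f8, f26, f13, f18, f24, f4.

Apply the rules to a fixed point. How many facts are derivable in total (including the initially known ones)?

12

Round 1: rule 1 [f4, f13 => f35]; rule 2 [f13, f33, f8 => f14]; rule 3 [f26, f4, f13 => f11]. Adds f35, f14, f11.
Round 2: rule 4 [f11 => f17]. Adds f17.
Round 3: rule 6 [f17, f14 => f20]. Adds f20.
Closure: {f11, f13, f14, f17, f18, f20, f24, f26, f33, f35, f4, f8} — 12 facts.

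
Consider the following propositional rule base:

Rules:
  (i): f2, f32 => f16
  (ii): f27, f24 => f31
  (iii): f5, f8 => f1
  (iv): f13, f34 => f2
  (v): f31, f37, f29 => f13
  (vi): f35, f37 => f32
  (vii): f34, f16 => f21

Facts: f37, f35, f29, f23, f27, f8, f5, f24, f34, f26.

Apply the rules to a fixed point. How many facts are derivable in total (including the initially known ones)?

17

Round 1: (ii) [f27, f24 => f31]; (iii) [f5, f8 => f1]; (vi) [f35, f37 => f32]. New: f31, f1, f32.
Round 2: (v) [f31, f37, f29 => f13]. New: f13.
Round 3: (iv) [f13, f34 => f2]. New: f2.
Round 4: (i) [f2, f32 => f16]. New: f16.
Round 5: (vii) [f34, f16 => f21]. New: f21.
Closure: {f1, f13, f16, f2, f21, f23, f24, f26, f27, f29, f31, f32, f34, f35, f37, f5, f8} — 17 facts.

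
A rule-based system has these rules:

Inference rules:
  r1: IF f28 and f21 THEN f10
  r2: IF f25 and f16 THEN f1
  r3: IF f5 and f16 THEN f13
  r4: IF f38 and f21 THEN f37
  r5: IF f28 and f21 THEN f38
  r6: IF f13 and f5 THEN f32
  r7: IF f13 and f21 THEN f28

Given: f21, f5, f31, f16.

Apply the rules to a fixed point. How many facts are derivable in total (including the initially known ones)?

Round 1: r3 [IF f5 and f16 THEN f13]. New: f13.
Round 2: r6 [IF f13 and f5 THEN f32]; r7 [IF f13 and f21 THEN f28]. New: f32, f28.
Round 3: r1 [IF f28 and f21 THEN f10]; r5 [IF f28 and f21 THEN f38]. New: f10, f38.
Round 4: r4 [IF f38 and f21 THEN f37]. New: f37.
Closure: {f10, f13, f16, f21, f28, f31, f32, f37, f38, f5} — 10 facts.

10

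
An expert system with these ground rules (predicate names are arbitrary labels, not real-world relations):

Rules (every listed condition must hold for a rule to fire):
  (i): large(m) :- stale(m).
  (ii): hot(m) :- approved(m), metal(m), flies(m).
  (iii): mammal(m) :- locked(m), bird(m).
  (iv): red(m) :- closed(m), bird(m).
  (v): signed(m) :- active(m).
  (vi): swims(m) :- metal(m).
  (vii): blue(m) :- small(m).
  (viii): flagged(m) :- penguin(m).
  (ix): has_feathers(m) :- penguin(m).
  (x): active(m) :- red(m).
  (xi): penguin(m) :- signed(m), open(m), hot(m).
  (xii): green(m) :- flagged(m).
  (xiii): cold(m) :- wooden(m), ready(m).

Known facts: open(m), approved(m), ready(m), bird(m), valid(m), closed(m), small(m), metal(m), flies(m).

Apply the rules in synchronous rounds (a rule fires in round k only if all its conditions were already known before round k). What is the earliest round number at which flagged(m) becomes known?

Round 1 fires (ii), (iv), (vi), (vii), giving hot(m), red(m), swims(m), blue(m).
Round 2 fires (x), giving active(m).
Round 3 fires (v), giving signed(m).
Round 4 fires (xi), giving penguin(m).
Round 5 fires (viii), (ix), giving flagged(m), has_feathers(m).
flagged(m) first appears in round 5.

5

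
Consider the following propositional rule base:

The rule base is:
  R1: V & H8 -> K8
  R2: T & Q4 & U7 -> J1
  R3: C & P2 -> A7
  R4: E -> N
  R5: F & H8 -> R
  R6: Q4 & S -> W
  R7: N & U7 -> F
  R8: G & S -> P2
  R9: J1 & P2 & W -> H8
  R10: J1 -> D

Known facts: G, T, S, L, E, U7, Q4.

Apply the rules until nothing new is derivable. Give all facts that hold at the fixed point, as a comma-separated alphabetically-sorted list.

Round 1 fires R2, R4, R6, R8, giving J1, N, W, P2.
Round 2 fires R7, R9, R10, giving F, H8, D.
Round 3 fires R5, giving R.

D, E, F, G, H8, J1, L, N, P2, Q4, R, S, T, U7, W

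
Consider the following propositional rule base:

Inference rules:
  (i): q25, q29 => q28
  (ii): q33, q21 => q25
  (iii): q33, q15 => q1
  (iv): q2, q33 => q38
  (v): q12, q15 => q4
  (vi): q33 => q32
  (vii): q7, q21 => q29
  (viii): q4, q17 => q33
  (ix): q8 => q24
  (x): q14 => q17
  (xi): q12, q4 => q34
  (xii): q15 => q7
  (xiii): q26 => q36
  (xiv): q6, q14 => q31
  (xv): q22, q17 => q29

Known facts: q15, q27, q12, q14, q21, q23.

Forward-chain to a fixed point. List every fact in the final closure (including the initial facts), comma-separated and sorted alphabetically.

q1, q12, q14, q15, q17, q21, q23, q25, q27, q28, q29, q32, q33, q34, q4, q7

Round 1: (v) [q12, q15 => q4]; (x) [q14 => q17]; (xii) [q15 => q7]. New: q4, q17, q7.
Round 2: (vii) [q7, q21 => q29]; (viii) [q4, q17 => q33]; (xi) [q12, q4 => q34]. New: q29, q33, q34.
Round 3: (ii) [q33, q21 => q25]; (iii) [q33, q15 => q1]; (vi) [q33 => q32]. New: q25, q1, q32.
Round 4: (i) [q25, q29 => q28]. New: q28.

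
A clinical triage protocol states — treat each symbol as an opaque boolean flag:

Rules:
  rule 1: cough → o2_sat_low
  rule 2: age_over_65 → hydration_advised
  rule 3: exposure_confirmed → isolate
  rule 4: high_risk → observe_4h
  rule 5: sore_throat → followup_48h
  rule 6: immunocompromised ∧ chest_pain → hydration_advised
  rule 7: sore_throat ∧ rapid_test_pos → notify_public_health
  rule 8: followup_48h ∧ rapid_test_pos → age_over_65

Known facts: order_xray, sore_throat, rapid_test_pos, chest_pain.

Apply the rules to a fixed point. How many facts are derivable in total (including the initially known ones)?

Round 1 — rule 5, rule 7, derive followup_48h, notify_public_health.
Round 2 — rule 8, derive age_over_65.
Round 3 — rule 2, derive hydration_advised.
Closure: {age_over_65, chest_pain, followup_48h, hydration_advised, notify_public_health, order_xray, rapid_test_pos, sore_throat} — 8 facts.

8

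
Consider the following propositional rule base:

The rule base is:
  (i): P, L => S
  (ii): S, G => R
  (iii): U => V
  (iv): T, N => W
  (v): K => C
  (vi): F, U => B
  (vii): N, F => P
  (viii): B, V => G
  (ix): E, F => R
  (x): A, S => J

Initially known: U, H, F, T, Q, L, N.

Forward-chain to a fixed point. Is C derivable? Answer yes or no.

no

Round 1: (iii) [U => V]; (iv) [T, N => W]; (vi) [F, U => B]; (vii) [N, F => P]. Adds V, W, B, P.
Round 2: (i) [P, L => S]; (viii) [B, V => G]. Adds S, G.
Round 3: (ii) [S, G => R]. Adds R.
Fixed point reached. C is concluded only by (v); (v) needs K (never derived).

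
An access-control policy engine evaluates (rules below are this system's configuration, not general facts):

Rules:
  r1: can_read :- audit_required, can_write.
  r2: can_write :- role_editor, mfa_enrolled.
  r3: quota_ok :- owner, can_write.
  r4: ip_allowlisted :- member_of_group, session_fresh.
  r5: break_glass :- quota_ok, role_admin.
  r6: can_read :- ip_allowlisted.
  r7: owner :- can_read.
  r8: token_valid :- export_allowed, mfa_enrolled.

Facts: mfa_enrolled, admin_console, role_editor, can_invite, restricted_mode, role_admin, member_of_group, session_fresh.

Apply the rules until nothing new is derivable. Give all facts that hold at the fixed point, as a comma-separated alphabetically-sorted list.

Round 1: r2 [can_write :- role_editor, mfa_enrolled.]; r4 [ip_allowlisted :- member_of_group, session_fresh.]. New: can_write, ip_allowlisted.
Round 2: r6 [can_read :- ip_allowlisted.]. New: can_read.
Round 3: r7 [owner :- can_read.]. New: owner.
Round 4: r3 [quota_ok :- owner, can_write.]. New: quota_ok.
Round 5: r5 [break_glass :- quota_ok, role_admin.]. New: break_glass.

admin_console, break_glass, can_invite, can_read, can_write, ip_allowlisted, member_of_group, mfa_enrolled, owner, quota_ok, restricted_mode, role_admin, role_editor, session_fresh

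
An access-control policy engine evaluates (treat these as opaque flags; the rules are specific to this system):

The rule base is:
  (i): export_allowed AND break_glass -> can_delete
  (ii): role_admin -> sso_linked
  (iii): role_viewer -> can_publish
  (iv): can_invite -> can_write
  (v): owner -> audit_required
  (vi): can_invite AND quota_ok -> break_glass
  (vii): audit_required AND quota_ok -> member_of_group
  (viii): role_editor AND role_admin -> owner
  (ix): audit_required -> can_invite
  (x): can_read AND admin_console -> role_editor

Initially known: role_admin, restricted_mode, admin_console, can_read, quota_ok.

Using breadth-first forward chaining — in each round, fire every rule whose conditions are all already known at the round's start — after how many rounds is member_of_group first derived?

4

Round 1 fires (ii), (x), giving sso_linked, role_editor.
Round 2 fires (viii), giving owner.
Round 3 fires (v), giving audit_required.
Round 4 fires (vii), (ix), giving member_of_group, can_invite.
member_of_group first appears in round 4.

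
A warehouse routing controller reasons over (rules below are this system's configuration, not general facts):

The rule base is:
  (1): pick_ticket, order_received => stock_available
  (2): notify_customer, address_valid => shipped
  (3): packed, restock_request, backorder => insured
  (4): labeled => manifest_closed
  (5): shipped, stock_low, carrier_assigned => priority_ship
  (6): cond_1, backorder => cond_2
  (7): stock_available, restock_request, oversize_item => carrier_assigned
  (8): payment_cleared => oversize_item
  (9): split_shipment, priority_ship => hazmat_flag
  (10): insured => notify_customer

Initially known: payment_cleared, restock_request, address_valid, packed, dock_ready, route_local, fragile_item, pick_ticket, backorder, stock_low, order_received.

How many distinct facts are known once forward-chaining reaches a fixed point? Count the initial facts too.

Round 1: (1) [pick_ticket, order_received => stock_available]; (3) [packed, restock_request, backorder => insured]; (8) [payment_cleared => oversize_item]. Adds stock_available, insured, oversize_item.
Round 2: (7) [stock_available, restock_request, oversize_item => carrier_assigned]; (10) [insured => notify_customer]. Adds carrier_assigned, notify_customer.
Round 3: (2) [notify_customer, address_valid => shipped]. Adds shipped.
Round 4: (5) [shipped, stock_low, carrier_assigned => priority_ship]. Adds priority_ship.
Closure: {address_valid, backorder, carrier_assigned, dock_ready, fragile_item, insured, notify_customer, order_received, oversize_item, packed, payment_cleared, pick_ticket, priority_ship, restock_request, route_local, shipped, stock_available, stock_low} — 18 facts.

18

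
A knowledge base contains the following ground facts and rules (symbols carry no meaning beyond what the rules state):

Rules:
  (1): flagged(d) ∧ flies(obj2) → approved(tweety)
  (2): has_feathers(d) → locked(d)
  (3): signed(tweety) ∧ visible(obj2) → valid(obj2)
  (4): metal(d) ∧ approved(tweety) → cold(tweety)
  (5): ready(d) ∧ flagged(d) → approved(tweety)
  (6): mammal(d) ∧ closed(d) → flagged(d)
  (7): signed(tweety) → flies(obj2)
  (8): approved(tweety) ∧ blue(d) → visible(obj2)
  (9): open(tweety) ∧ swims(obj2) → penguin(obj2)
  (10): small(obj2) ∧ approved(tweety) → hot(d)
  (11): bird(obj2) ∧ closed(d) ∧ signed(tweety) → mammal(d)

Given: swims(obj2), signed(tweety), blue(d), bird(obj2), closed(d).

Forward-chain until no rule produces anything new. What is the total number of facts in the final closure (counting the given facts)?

11

[1] (7) [signed(tweety) → flies(obj2)]; (11) [bird(obj2) ∧ closed(d) ∧ signed(tweety) → mammal(d)]. ⇒ new: flies(obj2), mammal(d).
[2] (6) [mammal(d) ∧ closed(d) → flagged(d)]. ⇒ new: flagged(d).
[3] (1) [flagged(d) ∧ flies(obj2) → approved(tweety)]. ⇒ new: approved(tweety).
[4] (8) [approved(tweety) ∧ blue(d) → visible(obj2)]. ⇒ new: visible(obj2).
[5] (3) [signed(tweety) ∧ visible(obj2) → valid(obj2)]. ⇒ new: valid(obj2).
Closure: {approved(tweety), bird(obj2), blue(d), closed(d), flagged(d), flies(obj2), mammal(d), signed(tweety), swims(obj2), valid(obj2), visible(obj2)} — 11 facts.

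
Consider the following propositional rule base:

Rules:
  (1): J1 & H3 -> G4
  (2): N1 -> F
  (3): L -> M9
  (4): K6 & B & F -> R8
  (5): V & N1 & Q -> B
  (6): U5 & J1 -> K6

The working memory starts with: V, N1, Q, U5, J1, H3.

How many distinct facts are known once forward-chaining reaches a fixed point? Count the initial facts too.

Round 1: (1) [J1 & H3 -> G4]; (2) [N1 -> F]; (5) [V & N1 & Q -> B]; (6) [U5 & J1 -> K6]. New: G4, F, B, K6.
Round 2: (4) [K6 & B & F -> R8]. New: R8.
Closure: {B, F, G4, H3, J1, K6, N1, Q, R8, U5, V} — 11 facts.

11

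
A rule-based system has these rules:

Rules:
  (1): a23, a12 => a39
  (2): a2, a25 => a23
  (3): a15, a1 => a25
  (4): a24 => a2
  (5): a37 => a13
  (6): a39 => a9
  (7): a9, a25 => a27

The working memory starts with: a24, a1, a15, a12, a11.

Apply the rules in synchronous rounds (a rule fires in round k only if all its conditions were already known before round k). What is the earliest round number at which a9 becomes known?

[1] (3) [a15, a1 => a25]; (4) [a24 => a2]. ⇒ new: a25, a2.
[2] (2) [a2, a25 => a23]. ⇒ new: a23.
[3] (1) [a23, a12 => a39]. ⇒ new: a39.
[4] (6) [a39 => a9]. ⇒ new: a9.
a9 first appears in round 4.

4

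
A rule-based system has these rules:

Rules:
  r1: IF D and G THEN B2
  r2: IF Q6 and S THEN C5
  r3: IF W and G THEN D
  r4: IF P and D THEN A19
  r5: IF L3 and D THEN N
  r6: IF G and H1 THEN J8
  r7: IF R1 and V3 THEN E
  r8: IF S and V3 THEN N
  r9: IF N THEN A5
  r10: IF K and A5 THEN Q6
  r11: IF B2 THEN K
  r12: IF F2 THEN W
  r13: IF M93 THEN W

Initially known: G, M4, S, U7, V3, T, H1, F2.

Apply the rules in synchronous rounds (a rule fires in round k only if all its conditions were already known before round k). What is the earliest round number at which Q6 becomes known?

5

Round 1: r6 [IF G and H1 THEN J8]; r8 [IF S and V3 THEN N]; r12 [IF F2 THEN W]. Adds J8, N, W.
Round 2: r3 [IF W and G THEN D]; r9 [IF N THEN A5]. Adds D, A5.
Round 3: r1 [IF D and G THEN B2]. Adds B2.
Round 4: r11 [IF B2 THEN K]. Adds K.
Round 5: r10 [IF K and A5 THEN Q6]. Adds Q6.
Q6 first appears in round 5.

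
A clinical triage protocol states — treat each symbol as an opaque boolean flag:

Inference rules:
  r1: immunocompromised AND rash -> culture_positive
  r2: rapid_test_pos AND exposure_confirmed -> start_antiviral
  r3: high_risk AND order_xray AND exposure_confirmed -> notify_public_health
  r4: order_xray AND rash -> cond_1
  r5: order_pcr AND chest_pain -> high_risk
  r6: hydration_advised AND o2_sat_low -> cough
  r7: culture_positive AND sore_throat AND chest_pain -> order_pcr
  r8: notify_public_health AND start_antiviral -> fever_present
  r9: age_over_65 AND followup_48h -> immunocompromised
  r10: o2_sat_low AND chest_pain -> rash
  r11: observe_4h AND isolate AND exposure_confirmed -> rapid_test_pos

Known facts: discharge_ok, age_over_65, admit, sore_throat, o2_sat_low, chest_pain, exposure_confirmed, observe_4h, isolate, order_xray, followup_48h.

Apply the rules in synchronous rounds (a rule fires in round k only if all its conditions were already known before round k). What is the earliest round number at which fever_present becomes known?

[1] r9 [age_over_65 AND followup_48h -> immunocompromised]; r10 [o2_sat_low AND chest_pain -> rash]; r11 [observe_4h AND isolate AND exposure_confirmed -> rapid_test_pos]. ⇒ new: immunocompromised, rash, rapid_test_pos.
[2] r1 [immunocompromised AND rash -> culture_positive]; r2 [rapid_test_pos AND exposure_confirmed -> start_antiviral]; r4 [order_xray AND rash -> cond_1]. ⇒ new: culture_positive, start_antiviral, cond_1.
[3] r7 [culture_positive AND sore_throat AND chest_pain -> order_pcr]. ⇒ new: order_pcr.
[4] r5 [order_pcr AND chest_pain -> high_risk]. ⇒ new: high_risk.
[5] r3 [high_risk AND order_xray AND exposure_confirmed -> notify_public_health]. ⇒ new: notify_public_health.
[6] r8 [notify_public_health AND start_antiviral -> fever_present]. ⇒ new: fever_present.
fever_present first appears in round 6.

6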